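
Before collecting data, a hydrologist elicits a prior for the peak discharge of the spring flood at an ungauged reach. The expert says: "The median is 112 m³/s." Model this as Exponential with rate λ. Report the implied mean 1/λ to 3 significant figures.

Exponential median = ln 2 / λ, so λ = ln 2 / 112.0 = 0.00619.
Mean = 1/λ = 162 m³/s.

mean ≈ 162 m³/s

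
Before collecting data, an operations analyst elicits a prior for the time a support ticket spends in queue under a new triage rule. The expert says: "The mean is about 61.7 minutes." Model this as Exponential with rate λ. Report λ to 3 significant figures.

Exponential mean = 1/λ, so λ = 1/61.7 = 0.0162.

λ ≈ 0.0162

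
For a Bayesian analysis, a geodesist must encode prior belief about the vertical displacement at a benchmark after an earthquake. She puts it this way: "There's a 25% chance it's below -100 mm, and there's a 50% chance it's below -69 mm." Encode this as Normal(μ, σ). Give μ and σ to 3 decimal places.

μ = -69.000, σ = 45.961

For Normal(μ,σ), the p-quantile is μ + z_p·σ. Here z_{0.25} = -0.6745, z_{0.5} = 0.
So -100 = μ − 0.6745σ and -69 = μ + 0σ.
Subtracting: σ = (-69 − -100)/(0 − (-0.6745)) = 45.961.
Then μ = -100 − (-0.6745)·45.961 = -69.000.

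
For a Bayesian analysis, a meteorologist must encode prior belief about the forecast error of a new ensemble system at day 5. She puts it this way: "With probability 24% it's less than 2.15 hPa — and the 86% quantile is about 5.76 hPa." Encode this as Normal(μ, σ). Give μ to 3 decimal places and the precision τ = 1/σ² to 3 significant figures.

μ = 3.577, τ = 0.245

For Normal(μ,σ), the p-quantile is μ + z_p·σ. Here z_{0.24} = -0.7063, z_{0.86} = 1.08.
So 2.15 = μ − 0.7063σ and 5.76 = μ + 1.08σ.
Subtracting: σ = (5.76 − 2.15)/(1.08 − (-0.7063)) = 2.021.
Then μ = 2.15 − (-0.7063)·2.021 = 3.577.
Precision τ = 1/σ² = 1/2.021² = 0.245.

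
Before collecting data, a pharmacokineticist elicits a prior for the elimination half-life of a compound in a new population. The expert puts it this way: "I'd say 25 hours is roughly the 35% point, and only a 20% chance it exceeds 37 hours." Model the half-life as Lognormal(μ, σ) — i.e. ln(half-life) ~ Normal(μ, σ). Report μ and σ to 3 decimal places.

μ ≈ 3.342, σ ≈ 0.320

If T ~ Lognormal(μ,σ) then ln T ~ Normal(μ,σ), so the p-quantile of ln T is μ + z_p·σ.
ln(25) = 3.219 and ln(37) = 3.611; z_{0.35} = -0.3853, z_{0.8} = 0.8416.
σ = (3.611 − 3.219)/(0.8416 − (-0.3853)) = 0.320.
μ = 3.219 − (-0.3853)·0.320 = 3.342.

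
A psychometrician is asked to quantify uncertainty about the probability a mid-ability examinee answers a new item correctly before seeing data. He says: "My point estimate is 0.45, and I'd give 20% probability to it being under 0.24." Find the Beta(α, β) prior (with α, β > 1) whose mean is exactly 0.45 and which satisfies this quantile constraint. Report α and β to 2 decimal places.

α ≈ 1.85, β ≈ 2.26

With mean 0.45 fixed, write α = 0.45s, β = 0.55s where s = α+β.
Need P(θ < 0.24) = 0.2 under Beta(0.45s, 0.55s). Normal approximation: (q−m)/√(m(1−m)/s) ≈ z_{0.2} = -0.842, so s ≈ 0.45·0.55·(-0.842)²/(0.24−0.45)² = 4.0.
At s = 4.0: P(θ<0.24) ≈ 0.205. Adjusting to match 0.2 gives s ≈ 4.11.
So α = 0.45·4.11 ≈ 1.85, β = 0.55·4.11 ≈ 2.26.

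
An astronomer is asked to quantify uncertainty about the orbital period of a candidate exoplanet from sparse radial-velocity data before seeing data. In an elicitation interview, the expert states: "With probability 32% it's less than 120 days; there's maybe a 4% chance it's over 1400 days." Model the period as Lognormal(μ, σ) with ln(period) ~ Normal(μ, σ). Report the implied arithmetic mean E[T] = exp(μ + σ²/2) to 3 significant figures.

If T ~ Lognormal(μ,σ) then ln T ~ Normal(μ,σ), so the p-quantile of ln T is μ + z_p·σ.
ln(120) = 4.787 and ln(1400) = 7.244; z_{0.32} = -0.4677, z_{0.96} = 1.751.
σ = (7.244 − 4.787)/(1.751 − (-0.4677)) = 1.107.
μ = 4.787 − (-0.4677)·1.107 = 5.305.
E[T] = exp(μ + σ²/2) = exp(5.305 + 0.6132) = 372 days.

E[T] ≈ 372 days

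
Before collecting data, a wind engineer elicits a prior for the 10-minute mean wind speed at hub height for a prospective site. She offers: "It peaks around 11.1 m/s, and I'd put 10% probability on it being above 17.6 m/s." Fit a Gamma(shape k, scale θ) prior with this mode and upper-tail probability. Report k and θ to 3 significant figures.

Gamma(k,θ) with k>1 has mode (k−1)θ, so θ = 11.1/(k−1).
Need P(X < 17.6) = 0.9 with θ tied to k this way. Start at k = 2, θ = 11.1: P(X<17.6) ≈ 0.470.
Too low — raise k to concentrate. Iterating converges to k ≈ 9.83.
Then θ = 11.1/(9.83−1) ≈ 1.26.

k ≈ 9.83, θ ≈ 1.26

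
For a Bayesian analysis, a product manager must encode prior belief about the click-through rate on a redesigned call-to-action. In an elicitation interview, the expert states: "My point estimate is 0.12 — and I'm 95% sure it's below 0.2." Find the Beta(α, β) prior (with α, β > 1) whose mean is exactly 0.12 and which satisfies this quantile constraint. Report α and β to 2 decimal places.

With mean 0.12 fixed, write α = 0.12s, β = 0.88s where s = α+β.
Need P(θ < 0.2) = 0.95 under Beta(0.12s, 0.88s). Normal approximation: (q−m)/√(m(1−m)/s) ≈ z_{0.95} = 1.64, so s ≈ 0.12·0.88·(1.64)²/(0.2−0.12)² = 44.6.
At s = 44.6: P(θ<0.2) ≈ 0.936. Adjusting to match 0.95 gives s ≈ 53.16.
So α = 0.12·53.16 ≈ 6.38, β = 0.88·53.16 ≈ 46.78.

α ≈ 6.38, β ≈ 46.78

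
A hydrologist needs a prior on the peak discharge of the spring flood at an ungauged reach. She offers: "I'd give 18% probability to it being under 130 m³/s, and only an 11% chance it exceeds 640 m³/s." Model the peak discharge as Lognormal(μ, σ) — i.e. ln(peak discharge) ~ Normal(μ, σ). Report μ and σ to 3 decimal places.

If T ~ Lognormal(μ,σ) then ln T ~ Normal(μ,σ), so the p-quantile of ln T is μ + z_p·σ.
ln(130) = 4.868 and ln(640) = 6.461; z_{0.18} = -0.9154, z_{0.89} = 1.227.
σ = (6.461 − 4.868)/(1.227 − (-0.9154)) = 0.744.
μ = 4.868 − (-0.9154)·0.744 = 5.549.

μ ≈ 5.549, σ ≈ 0.744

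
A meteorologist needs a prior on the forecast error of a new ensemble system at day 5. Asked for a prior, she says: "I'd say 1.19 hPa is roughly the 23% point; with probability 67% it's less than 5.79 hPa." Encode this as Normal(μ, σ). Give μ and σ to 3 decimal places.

For Normal(μ,σ), the p-quantile is μ + z_p·σ. Here z_{0.23} = -0.7388, z_{0.67} = 0.4399.
So 1.19 = μ − 0.7388σ and 5.79 = μ + 0.4399σ.
Subtracting: σ = (5.79 − 1.19)/(0.4399 − (-0.7388)) = 3.902.
Then μ = 1.19 − (-0.7388)·3.902 = 4.073.

μ = 4.073, σ = 3.902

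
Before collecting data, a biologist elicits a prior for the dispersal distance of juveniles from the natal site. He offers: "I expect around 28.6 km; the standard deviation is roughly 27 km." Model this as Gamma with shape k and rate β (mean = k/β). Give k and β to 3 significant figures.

k ≈ 1.12, β ≈ 0.0392

For Gamma(k, rate β): mean = k/β, variance = k/β², so CV = 1/√k.
CV = SD/mean = 27/28.6 = 0.9441, hence k = 1/CV² = 1.12.
Then β = k/mean = 1.12/28.6 = 0.0392.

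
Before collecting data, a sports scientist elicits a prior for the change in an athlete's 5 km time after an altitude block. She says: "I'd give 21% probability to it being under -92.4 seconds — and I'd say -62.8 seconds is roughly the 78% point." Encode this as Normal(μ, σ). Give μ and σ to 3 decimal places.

μ = -77.279, σ = 18.751

For Normal(μ,σ), the p-quantile is μ + z_p·σ. Here z_{0.21} = -0.8064, z_{0.78} = 0.7722.
So -92.4 = μ − 0.8064σ and -62.8 = μ + 0.7722σ.
Subtracting: σ = (-62.8 − -92.4)/(0.7722 − (-0.8064)) = 18.751.
Then μ = -92.4 − (-0.8064)·18.751 = -77.279.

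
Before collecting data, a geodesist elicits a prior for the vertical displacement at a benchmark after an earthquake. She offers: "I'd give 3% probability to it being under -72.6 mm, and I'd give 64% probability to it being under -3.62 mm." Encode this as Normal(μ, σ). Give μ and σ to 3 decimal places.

μ = -14.662, σ = 30.805

For Normal(μ,σ), the p-quantile is μ + z_p·σ. Here z_{0.03} = -1.881, z_{0.64} = 0.3585.
So -72.6 = μ − 1.881σ and -3.62 = μ + 0.3585σ.
Subtracting: σ = (-3.62 − -72.6)/(0.3585 − (-1.881)) = 30.805.
Then μ = -72.6 − (-1.881)·30.805 = -14.662.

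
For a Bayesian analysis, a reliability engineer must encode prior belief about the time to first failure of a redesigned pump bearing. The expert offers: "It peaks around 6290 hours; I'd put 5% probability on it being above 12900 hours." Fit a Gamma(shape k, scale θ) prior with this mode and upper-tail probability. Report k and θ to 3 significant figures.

Gamma(k,θ) with k>1 has mode (k−1)θ, so θ = 6290/(k−1).
Need P(X < 12900) = 0.95 with θ tied to k this way. Start at k = 2, θ = 6290: P(X<12900) ≈ 0.608.
Too low — raise k to concentrate. Iterating converges to k ≈ 6.36.
Then θ = 6290/(6.36−1) ≈ 1170.

k ≈ 6.36, θ ≈ 1170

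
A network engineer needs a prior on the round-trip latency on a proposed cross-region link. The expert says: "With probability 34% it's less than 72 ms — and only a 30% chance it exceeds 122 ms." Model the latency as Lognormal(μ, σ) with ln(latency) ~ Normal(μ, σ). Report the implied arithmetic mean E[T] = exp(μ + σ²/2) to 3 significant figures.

If T ~ Lognormal(μ,σ) then ln T ~ Normal(μ,σ), so the p-quantile of ln T is μ + z_p·σ.
ln(72) = 4.277 and ln(122) = 4.804; z_{0.34} = -0.4125, z_{0.7} = 0.5244.
σ = (4.804 − 4.277)/(0.5244 − (-0.4125)) = 0.563.
μ = 4.277 − (-0.4125)·0.563 = 4.509.
E[T] = exp(μ + σ²/2) = exp(4.509 + 0.1584) = 106 ms.

E[T] ≈ 106 ms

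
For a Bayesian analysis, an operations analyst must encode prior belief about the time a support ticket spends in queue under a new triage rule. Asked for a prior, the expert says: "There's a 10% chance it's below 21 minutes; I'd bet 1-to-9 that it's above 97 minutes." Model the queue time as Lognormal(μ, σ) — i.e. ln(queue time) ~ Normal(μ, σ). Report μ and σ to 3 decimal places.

μ ≈ 3.810, σ ≈ 0.597

If T ~ Lognormal(μ,σ) then ln T ~ Normal(μ,σ), so the p-quantile of ln T is μ + z_p·σ.
ln(21) = 3.045 and ln(97) = 4.575; z_{0.1} = -1.282, z_{0.9} = 1.282.
σ = (4.575 − 3.045)/(1.282 − (-1.282)) = 0.597.
μ = 3.045 − (-1.282)·0.597 = 3.810.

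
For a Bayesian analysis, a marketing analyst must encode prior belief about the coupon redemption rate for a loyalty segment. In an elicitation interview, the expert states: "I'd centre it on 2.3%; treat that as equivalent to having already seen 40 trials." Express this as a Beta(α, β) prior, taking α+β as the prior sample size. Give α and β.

Under the effective-sample-size interpretation, Beta(α, β) has prior mean α/(α+β) and prior sample size α+β.
So α+β = 40 and α/(α+β) = 0.023, giving α = 0.023·40 = 0.92 and β = 40 − 0.92 = 39.08.

α = 0.92, β = 39.08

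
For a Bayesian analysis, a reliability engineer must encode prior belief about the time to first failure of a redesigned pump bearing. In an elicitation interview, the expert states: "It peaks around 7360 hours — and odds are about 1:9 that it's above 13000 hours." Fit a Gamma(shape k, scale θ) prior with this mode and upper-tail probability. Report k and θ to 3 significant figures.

k ≈ 6.87, θ ≈ 1250

Gamma(k,θ) with k>1 has mode (k−1)θ, so θ = 7360/(k−1).
Need P(X < 13000) = 0.9 with θ tied to k this way. Start at k = 2, θ = 7360: P(X<13000) ≈ 0.527.
Too low — raise k to concentrate. Iterating converges to k ≈ 6.87.
Then θ = 7360/(6.87−1) ≈ 1250.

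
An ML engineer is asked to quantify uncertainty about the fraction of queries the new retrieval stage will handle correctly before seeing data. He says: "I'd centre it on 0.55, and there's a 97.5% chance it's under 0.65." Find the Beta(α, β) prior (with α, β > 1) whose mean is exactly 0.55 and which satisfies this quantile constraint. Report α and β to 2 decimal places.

α ≈ 50.43, β ≈ 41.26

With mean 0.55 fixed, write α = 0.55s, β = 0.45s where s = α+β.
Need P(θ < 0.65) = 0.975 under Beta(0.55s, 0.45s). Normal approximation: (q−m)/√(m(1−m)/s) ≈ z_{0.975} = 1.96, so s ≈ 0.55·0.45·(1.96)²/(0.65−0.55)² = 95.1.
At s = 95.1: P(θ<0.65) ≈ 0.977. Adjusting to match 0.975 gives s ≈ 91.70.
So α = 0.55·91.70 ≈ 50.43, β = 0.45·91.70 ≈ 41.26.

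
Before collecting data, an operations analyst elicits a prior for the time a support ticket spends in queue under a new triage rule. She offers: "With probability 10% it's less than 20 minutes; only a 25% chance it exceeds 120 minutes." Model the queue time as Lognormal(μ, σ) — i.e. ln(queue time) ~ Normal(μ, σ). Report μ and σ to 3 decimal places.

If T ~ Lognormal(μ,σ) then ln T ~ Normal(μ,σ), so the p-quantile of ln T is μ + z_p·σ.
ln(20) = 2.996 and ln(120) = 4.787; z_{0.1} = -1.282, z_{0.75} = 0.6745.
σ = (4.787 − 2.996)/(0.6745 − (-1.282)) = 0.916.
μ = 2.996 − (-1.282)·0.916 = 4.170.

μ ≈ 4.170, σ ≈ 0.916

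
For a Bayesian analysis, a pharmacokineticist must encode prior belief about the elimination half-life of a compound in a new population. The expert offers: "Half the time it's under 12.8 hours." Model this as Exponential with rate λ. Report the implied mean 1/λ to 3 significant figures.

mean ≈ 18.5 hours

Exponential median = ln 2 / λ, so λ = ln 2 / 12.8 = 0.0542.
Mean = 1/λ = 18.5 hours.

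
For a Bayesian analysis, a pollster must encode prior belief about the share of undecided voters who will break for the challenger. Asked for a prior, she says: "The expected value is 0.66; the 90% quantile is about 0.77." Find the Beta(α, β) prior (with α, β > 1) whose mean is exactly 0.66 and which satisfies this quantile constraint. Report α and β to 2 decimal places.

α ≈ 18.90, β ≈ 9.74

With mean 0.66 fixed, write α = 0.66s, β = 0.34s where s = α+β.
Need P(θ < 0.77) = 0.9 under Beta(0.66s, 0.34s). Normal approximation: (q−m)/√(m(1−m)/s) ≈ z_{0.9} = 1.28, so s ≈ 0.66·0.34·(1.28)²/(0.77−0.66)² = 30.5.
At s = 30.5: P(θ<0.77) ≈ 0.907. Adjusting to match 0.9 gives s ≈ 28.64.
So α = 0.66·28.64 ≈ 18.90, β = 0.34·28.64 ≈ 9.74.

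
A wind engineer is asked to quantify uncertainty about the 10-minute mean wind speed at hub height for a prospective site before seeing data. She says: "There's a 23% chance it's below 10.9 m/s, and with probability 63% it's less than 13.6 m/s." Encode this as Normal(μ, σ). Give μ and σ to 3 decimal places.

The p-quantile of Normal(μ,σ) is μ + z_p·σ, with z_{0.23} = -0.7388 and z_{0.63} = 0.3319.
Eliminate σ: μ = (z₂·x₁ − z₁·x₂)/(z₂ − z₁) = (0.3319·10.9 − (-0.7388)·13.6)/1.071 = 12.763.
Then σ = (x₂ − x₁)/(z₂ − z₁) = (13.6 − 10.9)/1.071 = 2.522.

μ = 12.763, σ = 2.522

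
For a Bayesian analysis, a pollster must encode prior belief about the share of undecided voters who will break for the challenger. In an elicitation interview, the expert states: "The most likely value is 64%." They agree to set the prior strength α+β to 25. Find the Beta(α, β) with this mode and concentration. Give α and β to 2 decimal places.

For α,β > 1 the Beta mode is (α−1)/(α+β−2). With α+β = 25, the mode is (α−1)/23.
Set (α−1)/23 = 0.64 → α = 1 + 0.64·23 = 15.72.
β = 25 − α = 9.28.

α = 15.72, β = 9.28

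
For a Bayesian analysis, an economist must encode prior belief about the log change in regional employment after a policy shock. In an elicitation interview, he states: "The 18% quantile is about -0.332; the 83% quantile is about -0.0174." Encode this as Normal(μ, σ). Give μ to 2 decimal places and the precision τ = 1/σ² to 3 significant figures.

μ = -0.18, τ = 35.3

The p-quantile of Normal(μ,σ) is μ + z_p·σ, with z_{0.18} = -0.9154 and z_{0.83} = 0.9542.
Eliminate σ: μ = (z₂·x₁ − z₁·x₂)/(z₂ − z₁) = (0.9542·-0.332 − (-0.9154)·-0.0174)/1.87 = -0.18.
Then σ = (x₂ − x₁)/(z₂ − z₁) = (-0.0174 − -0.332)/1.87 = 0.17.
Precision τ = 1/σ² = 1/0.1683² = 35.3.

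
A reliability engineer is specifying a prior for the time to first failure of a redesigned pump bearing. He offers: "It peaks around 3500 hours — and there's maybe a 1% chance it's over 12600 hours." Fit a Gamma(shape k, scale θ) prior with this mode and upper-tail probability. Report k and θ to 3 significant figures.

Gamma(k,θ) with k>1 has mode (k−1)θ, so θ = 3500/(k−1).
Need P(X < 12600) = 0.99 with θ tied to k this way. Start at k = 2, θ = 3500: P(X<12600) ≈ 0.874.
Too low — raise k to concentrate. Iterating converges to k ≈ 3.62.
Then θ = 3500/(3.62−1) ≈ 1340.

k ≈ 3.62, θ ≈ 1340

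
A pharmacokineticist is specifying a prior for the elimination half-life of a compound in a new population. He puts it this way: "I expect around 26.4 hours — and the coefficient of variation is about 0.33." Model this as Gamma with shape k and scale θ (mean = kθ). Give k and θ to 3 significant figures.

k ≈ 9.18, θ ≈ 2.87

For Gamma(k, scale θ): mean = kθ, variance = kθ², so CV = 1/√k.
CV = 0.33, hence k = 1/CV² = 9.18.
Then θ = mean/k = 26.4/9.18 = 2.87.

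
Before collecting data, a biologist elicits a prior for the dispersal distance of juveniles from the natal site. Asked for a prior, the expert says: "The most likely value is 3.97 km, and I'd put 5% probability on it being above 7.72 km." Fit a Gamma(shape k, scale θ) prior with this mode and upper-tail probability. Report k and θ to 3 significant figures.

k ≈ 7.28, θ ≈ 0.632

Gamma(k,θ) with k>1 has mode (k−1)θ, so θ = 3.97/(k−1).
Need P(X < 7.72) = 0.95 with θ tied to k this way. Start at k = 2, θ = 3.97: P(X<7.72) ≈ 0.579.
Too low — raise k to concentrate. Iterating converges to k ≈ 7.28.
Then θ = 3.97/(7.28−1) ≈ 0.632.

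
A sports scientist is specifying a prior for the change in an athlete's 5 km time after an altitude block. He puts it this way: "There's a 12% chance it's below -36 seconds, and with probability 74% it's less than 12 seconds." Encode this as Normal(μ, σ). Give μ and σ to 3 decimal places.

μ = -4.983, σ = 26.398

For Normal(μ,σ), the p-quantile is μ + z_p·σ. Here z_{0.12} = -1.175, z_{0.74} = 0.6433.
So -36 = μ − 1.175σ and 12 = μ + 0.6433σ.
Subtracting: σ = (12 − -36)/(0.6433 − (-1.175)) = 26.398.
Then μ = -36 − (-1.175)·26.398 = -4.983.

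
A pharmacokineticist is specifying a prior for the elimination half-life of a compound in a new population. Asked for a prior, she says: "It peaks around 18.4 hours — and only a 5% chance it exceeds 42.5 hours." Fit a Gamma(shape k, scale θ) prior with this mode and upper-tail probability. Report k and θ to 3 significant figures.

k ≈ 4.91, θ ≈ 4.71

Gamma(k,θ) with k>1 has mode (k−1)θ, so θ = 18.4/(k−1).
Need P(X < 42.5) = 0.95 with θ tied to k this way. Start at k = 2, θ = 18.4: P(X<42.5) ≈ 0.671.
Too low — raise k to concentrate. Iterating converges to k ≈ 4.91.
Then θ = 18.4/(4.91−1) ≈ 4.71.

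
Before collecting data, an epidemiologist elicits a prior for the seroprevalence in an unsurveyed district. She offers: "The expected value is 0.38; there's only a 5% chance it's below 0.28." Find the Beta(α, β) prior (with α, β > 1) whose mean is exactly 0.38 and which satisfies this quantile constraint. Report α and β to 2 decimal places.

α ≈ 22.80, β ≈ 37.19

With mean 0.38 fixed, write α = 0.38s, β = 0.62s where s = α+β.
Need P(θ < 0.28) = 0.05 under Beta(0.38s, 0.62s). Normal approximation: (q−m)/√(m(1−m)/s) ≈ z_{0.05} = -1.64, so s ≈ 0.38·0.62·(-1.64)²/(0.28−0.38)² = 63.7.
At s = 63.7: P(θ<0.28) ≈ 0.045. Adjusting to match 0.05 gives s ≈ 59.99.
So α = 0.38·59.99 ≈ 22.80, β = 0.62·59.99 ≈ 37.19.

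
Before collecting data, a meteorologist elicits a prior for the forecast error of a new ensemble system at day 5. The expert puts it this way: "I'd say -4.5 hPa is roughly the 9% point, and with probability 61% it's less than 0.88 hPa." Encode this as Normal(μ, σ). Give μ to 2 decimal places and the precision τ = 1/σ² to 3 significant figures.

For Normal(μ,σ), the p-quantile is μ + z_p·σ. Here z_{0.09} = -1.341, z_{0.61} = 0.2793.
So -4.5 = μ − 1.341σ and 0.88 = μ + 0.2793σ.
Subtracting: σ = (0.88 − -4.5)/(0.2793 − (-1.341)) = 3.32.
Then μ = -4.5 − (-1.341)·3.32 = -0.05.
Precision τ = 1/σ² = 1/3.321² = 0.0907.

μ = -0.05, τ = 0.0907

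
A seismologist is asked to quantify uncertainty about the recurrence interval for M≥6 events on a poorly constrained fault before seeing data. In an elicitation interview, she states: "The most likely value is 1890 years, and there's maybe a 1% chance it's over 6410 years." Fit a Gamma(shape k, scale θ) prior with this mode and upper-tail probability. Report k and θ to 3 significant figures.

Gamma(k,θ) with k>1 has mode (k−1)θ, so θ = 1890/(k−1).
Need P(X < 6410) = 0.99 with θ tied to k this way. Start at k = 2, θ = 1890: P(X<6410) ≈ 0.852.
Too low — raise k to concentrate. Iterating converges to k ≈ 3.93.
Then θ = 1890/(3.93−1) ≈ 646.

k ≈ 3.93, θ ≈ 646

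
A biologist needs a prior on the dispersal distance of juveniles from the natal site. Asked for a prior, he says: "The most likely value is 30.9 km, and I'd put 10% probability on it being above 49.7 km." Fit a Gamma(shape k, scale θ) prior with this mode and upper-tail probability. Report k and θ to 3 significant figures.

Gamma(k,θ) with k>1 has mode (k−1)θ, so θ = 30.9/(k−1).
Need P(X < 49.7) = 0.9 with θ tied to k this way. Start at k = 2, θ = 30.9: P(X<49.7) ≈ 0.478.
Too low — raise k to concentrate. Iterating converges to k ≈ 9.32.
Then θ = 30.9/(9.32−1) ≈ 3.71.

k ≈ 9.32, θ ≈ 3.71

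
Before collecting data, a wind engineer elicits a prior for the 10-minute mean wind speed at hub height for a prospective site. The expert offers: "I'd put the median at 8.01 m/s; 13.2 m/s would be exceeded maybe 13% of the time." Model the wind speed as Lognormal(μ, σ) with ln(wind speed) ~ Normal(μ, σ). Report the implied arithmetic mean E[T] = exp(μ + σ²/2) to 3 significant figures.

If T ~ Lognormal(μ,σ) then ln T ~ Normal(μ,σ), so the p-quantile of ln T is μ + z_p·σ.
ln(8.01) = 2.081 and ln(13.2) = 2.58; z_{0.5} = 0, z_{0.87} = 1.126.
σ = (2.58 − 2.081)/(1.126 − (0)) = 0.443.
μ = 2.081 − (0)·0.443 = 2.081.
E[T] = exp(μ + σ²/2) = exp(2.081 + 0.0983) = 8.84 m/s.

E[T] ≈ 8.84 m/s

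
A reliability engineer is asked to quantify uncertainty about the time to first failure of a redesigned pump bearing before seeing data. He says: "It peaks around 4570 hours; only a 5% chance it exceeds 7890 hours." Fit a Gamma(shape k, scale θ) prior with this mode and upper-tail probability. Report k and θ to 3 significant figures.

Gamma(k,θ) with k>1 has mode (k−1)θ, so θ = 4570/(k−1).
Need P(X < 7890) = 0.95 with θ tied to k this way. Start at k = 2, θ = 4570: P(X<7890) ≈ 0.515.
Too low — raise k to concentrate. Iterating converges to k ≈ 10.4.
Then θ = 4570/(10.4−1) ≈ 488.

k ≈ 10.4, θ ≈ 488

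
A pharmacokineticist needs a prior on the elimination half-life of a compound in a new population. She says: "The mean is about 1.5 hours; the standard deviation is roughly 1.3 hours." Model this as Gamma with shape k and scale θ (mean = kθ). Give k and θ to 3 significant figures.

k ≈ 1.33, θ ≈ 1.13

For Gamma(k, scale θ): mean = kθ, variance = kθ², so CV = 1/√k.
CV = SD/mean = 1.3/1.5 = 0.8667, hence k = 1/CV² = 1.33.
Then θ = mean/k = 1.5/1.33 = 1.13.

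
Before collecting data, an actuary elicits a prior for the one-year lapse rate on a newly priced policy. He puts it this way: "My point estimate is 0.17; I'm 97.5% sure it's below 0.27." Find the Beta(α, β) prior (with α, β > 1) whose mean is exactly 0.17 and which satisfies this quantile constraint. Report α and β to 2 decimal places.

With mean 0.17 fixed, write α = 0.17s, β = 0.83s where s = α+β.
Need P(θ < 0.27) = 0.975 under Beta(0.17s, 0.83s). Normal approximation: (q−m)/√(m(1−m)/s) ≈ z_{0.975} = 1.96, so s ≈ 0.17·0.83·(1.96)²/(0.27−0.17)² = 54.2.
At s = 54.2: P(θ<0.27) ≈ 0.965. Adjusting to match 0.975 gives s ≈ 64.45.
So α = 0.17·64.45 ≈ 10.96, β = 0.83·64.45 ≈ 53.49.

α ≈ 10.96, β ≈ 53.49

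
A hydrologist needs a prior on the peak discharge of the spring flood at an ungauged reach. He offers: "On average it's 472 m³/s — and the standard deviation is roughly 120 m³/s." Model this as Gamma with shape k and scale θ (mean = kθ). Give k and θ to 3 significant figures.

For Gamma(k, scale θ): mean = kθ, variance = kθ², so CV = 1/√k.
CV = SD/mean = 120/472 = 0.2542, hence k = 1/CV² = 15.5.
Then θ = mean/k = 472/15.5 = 30.5.

k ≈ 15.5, θ ≈ 30.5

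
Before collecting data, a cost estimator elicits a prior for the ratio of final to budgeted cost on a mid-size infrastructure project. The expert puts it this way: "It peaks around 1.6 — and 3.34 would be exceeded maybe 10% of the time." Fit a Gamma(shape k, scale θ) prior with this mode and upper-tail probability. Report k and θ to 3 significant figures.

k ≈ 4.55, θ ≈ 0.451

Gamma(k,θ) with k>1 has mode (k−1)θ, so θ = 1.6/(k−1).
Need P(X < 3.34) = 0.9 with θ tied to k this way. Start at k = 2, θ = 1.6: P(X<3.34) ≈ 0.617.
Too low — raise k to concentrate. Iterating converges to k ≈ 4.55.
Then θ = 1.6/(4.55−1) ≈ 0.451.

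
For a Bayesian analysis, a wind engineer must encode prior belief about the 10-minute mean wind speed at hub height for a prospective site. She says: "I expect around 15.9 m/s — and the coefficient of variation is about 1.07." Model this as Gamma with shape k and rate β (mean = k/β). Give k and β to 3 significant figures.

For Gamma(k, rate β): mean = k/β, variance = k/β², so CV = 1/√k.
CV = 1.07, hence k = 1/CV² = 0.873.
Then β = k/mean = 0.873/15.9 = 0.0549.

k ≈ 0.873, β ≈ 0.0549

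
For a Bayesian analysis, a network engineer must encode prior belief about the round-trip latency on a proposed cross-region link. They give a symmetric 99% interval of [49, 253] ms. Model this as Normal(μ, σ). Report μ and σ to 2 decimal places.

A symmetric 99% interval runs μ ± z·σ with z = 2.576.
Half-width = 102, so σ = 102/2.576 = 39.60.
μ is the interval midpoint, 151.00.

μ = 151.00, σ = 39.60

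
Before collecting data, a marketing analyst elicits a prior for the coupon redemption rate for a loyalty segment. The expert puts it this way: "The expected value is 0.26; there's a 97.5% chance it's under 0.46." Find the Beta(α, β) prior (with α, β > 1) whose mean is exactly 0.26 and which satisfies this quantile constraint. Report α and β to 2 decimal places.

α ≈ 5.57, β ≈ 15.84

With mean 0.26 fixed, write α = 0.26s, β = 0.74s where s = α+β.
Need P(θ < 0.46) = 0.975 under Beta(0.26s, 0.74s). Normal approximation: (q−m)/√(m(1−m)/s) ≈ z_{0.975} = 1.96, so s ≈ 0.26·0.74·(1.96)²/(0.46−0.26)² = 18.5.
At s = 18.5: P(θ<0.46) ≈ 0.966. Adjusting to match 0.975 gives s ≈ 21.41.
So α = 0.26·21.41 ≈ 5.57, β = 0.74·21.41 ≈ 15.84.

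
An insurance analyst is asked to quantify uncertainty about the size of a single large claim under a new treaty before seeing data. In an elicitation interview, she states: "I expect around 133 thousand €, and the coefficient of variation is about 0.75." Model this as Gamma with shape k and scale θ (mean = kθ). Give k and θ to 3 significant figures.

k ≈ 1.78, θ ≈ 74.8

For Gamma(k, scale θ): mean = kθ, variance = kθ², so CV = 1/√k.
CV = 0.75, hence k = 1/CV² = 1.78.
Then θ = mean/k = 133/1.78 = 74.8.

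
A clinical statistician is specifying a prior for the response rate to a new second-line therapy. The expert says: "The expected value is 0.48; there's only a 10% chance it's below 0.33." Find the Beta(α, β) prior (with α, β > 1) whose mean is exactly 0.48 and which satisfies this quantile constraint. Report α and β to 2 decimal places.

With mean 0.48 fixed, write α = 0.48s, β = 0.52s where s = α+β.
Need P(θ < 0.33) = 0.1 under Beta(0.48s, 0.52s). Normal approximation: (q−m)/√(m(1−m)/s) ≈ z_{0.1} = -1.28, so s ≈ 0.48·0.52·(-1.28)²/(0.33−0.48)² = 18.2.
At s = 18.2: P(θ<0.33) ≈ 0.097. Adjusting to match 0.1 gives s ≈ 17.75.
So α = 0.48·17.75 ≈ 8.52, β = 0.52·17.75 ≈ 9.23.

α ≈ 8.52, β ≈ 9.23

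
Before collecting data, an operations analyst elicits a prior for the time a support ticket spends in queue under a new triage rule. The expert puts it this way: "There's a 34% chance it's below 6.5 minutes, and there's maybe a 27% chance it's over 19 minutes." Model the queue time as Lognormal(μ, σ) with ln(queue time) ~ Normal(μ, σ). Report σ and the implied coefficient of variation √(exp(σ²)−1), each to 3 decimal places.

σ ≈ 1.046, CV ≈ 1.410

If T ~ Lognormal(μ,σ) then ln T ~ Normal(μ,σ), so the p-quantile of ln T is μ + z_p·σ.
ln(6.5) = 1.872 and ln(19) = 2.944; z_{0.34} = -0.4125, z_{0.73} = 0.6128.
σ = (2.944 − 1.872)/(0.6128 − (-0.4125)) = 1.046.
μ = 1.872 − (-0.4125)·1.046 = 2.303.
CV = √(exp(σ²)−1) = √(exp(1.0945)−1) = 1.410.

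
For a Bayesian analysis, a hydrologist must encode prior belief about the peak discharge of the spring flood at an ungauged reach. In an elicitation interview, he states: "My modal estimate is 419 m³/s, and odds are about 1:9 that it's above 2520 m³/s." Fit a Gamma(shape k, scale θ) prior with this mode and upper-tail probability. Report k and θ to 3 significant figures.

Gamma(k,θ) with k>1 has mode (k−1)θ, so θ = 419/(k−1).
Need P(X < 2520) = 0.9 with θ tied to k this way. Start at k = 2, θ = 419: P(X<2520) ≈ 0.983.
Too high — lower k to spread out. Iterating converges to k ≈ 1.53.
Then θ = 419/(1.53−1) ≈ 796.

k ≈ 1.53, θ ≈ 796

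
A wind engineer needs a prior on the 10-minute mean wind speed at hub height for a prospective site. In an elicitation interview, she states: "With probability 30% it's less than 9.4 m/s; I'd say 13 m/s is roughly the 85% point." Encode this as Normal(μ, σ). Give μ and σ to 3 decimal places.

μ = 10.610, σ = 2.306

The p-quantile of Normal(μ,σ) is μ + z_p·σ, with z_{0.3} = -0.5244 and z_{0.85} = 1.036.
Eliminate σ: μ = (z₂·x₁ − z₁·x₂)/(z₂ − z₁) = (1.036·9.4 − (-0.5244)·13)/1.561 = 10.610.
Then σ = (x₂ − x₁)/(z₂ − z₁) = (13 − 9.4)/1.561 = 2.306.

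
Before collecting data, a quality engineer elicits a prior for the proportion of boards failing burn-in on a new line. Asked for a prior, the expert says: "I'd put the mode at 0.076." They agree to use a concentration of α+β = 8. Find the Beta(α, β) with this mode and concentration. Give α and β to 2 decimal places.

α = 1.46, β = 6.54

For α,β > 1 the Beta mode is (α−1)/(α+β−2). With α+β = 8, the mode is (α−1)/6.
Set (α−1)/6 = 0.076 → α = 1 + 0.076·6 = 1.46.
β = 8 − α = 6.54.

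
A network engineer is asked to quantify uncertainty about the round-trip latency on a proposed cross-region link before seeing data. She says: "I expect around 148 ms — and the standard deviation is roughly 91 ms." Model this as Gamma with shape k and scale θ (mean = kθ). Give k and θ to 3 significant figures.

For Gamma(k, scale θ): mean = kθ, variance = kθ², so CV = 1/√k.
CV = SD/mean = 91/148 = 0.6149, hence k = 1/CV² = 2.65.
Then θ = mean/k = 148/2.65 = 56.

k ≈ 2.65, θ ≈ 56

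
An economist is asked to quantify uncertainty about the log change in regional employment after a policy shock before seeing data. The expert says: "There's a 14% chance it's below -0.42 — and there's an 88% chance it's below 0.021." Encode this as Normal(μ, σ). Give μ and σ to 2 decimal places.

μ = -0.21, σ = 0.20

The p-quantile of Normal(μ,σ) is μ + z_p·σ, with z_{0.14} = -1.08 and z_{0.88} = 1.175.
Eliminate σ: μ = (z₂·x₁ − z₁·x₂)/(z₂ − z₁) = (1.175·-0.42 − (-1.08)·0.021)/2.255 = -0.21.
Then σ = (x₂ − x₁)/(z₂ − z₁) = (0.021 − -0.42)/2.255 = 0.20.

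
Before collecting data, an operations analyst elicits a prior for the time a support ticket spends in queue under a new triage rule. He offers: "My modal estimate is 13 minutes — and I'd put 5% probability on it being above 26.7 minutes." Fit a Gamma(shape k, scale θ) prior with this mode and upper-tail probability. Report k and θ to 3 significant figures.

k ≈ 6.34, θ ≈ 2.43

Gamma(k,θ) with k>1 has mode (k−1)θ, so θ = 13/(k−1).
Need P(X < 26.7) = 0.95 with θ tied to k this way. Start at k = 2, θ = 13: P(X<26.7) ≈ 0.608.
Too low — raise k to concentrate. Iterating converges to k ≈ 6.34.
Then θ = 13/(6.34−1) ≈ 2.43.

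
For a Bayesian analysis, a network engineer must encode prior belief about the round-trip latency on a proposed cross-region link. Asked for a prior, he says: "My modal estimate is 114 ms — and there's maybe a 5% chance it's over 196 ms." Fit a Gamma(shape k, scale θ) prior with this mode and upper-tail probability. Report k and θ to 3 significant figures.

Gamma(k,θ) with k>1 has mode (k−1)θ, so θ = 114/(k−1).
Need P(X < 196) = 0.95 with θ tied to k this way. Start at k = 2, θ = 114: P(X<196) ≈ 0.513.
Too low — raise k to concentrate. Iterating converges to k ≈ 10.5.
Then θ = 114/(10.5−1) ≈ 12.

k ≈ 10.5, θ ≈ 12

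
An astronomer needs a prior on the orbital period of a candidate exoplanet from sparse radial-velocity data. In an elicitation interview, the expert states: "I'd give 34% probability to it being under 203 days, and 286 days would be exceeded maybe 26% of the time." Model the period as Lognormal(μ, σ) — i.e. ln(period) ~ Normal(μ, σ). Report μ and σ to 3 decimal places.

μ ≈ 5.447, σ ≈ 0.325

If T ~ Lognormal(μ,σ) then ln T ~ Normal(μ,σ), so the p-quantile of ln T is μ + z_p·σ.
ln(203) = 5.313 and ln(286) = 5.656; z_{0.34} = -0.4125, z_{0.74} = 0.6433.
σ = (5.656 − 5.313)/(0.6433 − (-0.4125)) = 0.325.
μ = 5.313 − (-0.4125)·0.325 = 5.447.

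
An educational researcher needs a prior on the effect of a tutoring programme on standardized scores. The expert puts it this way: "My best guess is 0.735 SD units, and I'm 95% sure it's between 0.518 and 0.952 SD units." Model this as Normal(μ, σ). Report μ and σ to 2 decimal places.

A symmetric 95% interval runs μ ± z·σ with z = 1.96.
Half-width = 0.217, so σ = 0.217/1.96 = 0.11.
μ is the stated best guess, 0.73.

μ = 0.73, σ = 0.11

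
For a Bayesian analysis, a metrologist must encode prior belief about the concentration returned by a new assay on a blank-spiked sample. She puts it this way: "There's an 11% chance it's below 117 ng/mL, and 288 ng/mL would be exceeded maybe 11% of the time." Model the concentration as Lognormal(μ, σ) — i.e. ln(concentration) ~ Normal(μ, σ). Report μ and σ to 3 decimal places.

μ ≈ 5.213, σ ≈ 0.367

If T ~ Lognormal(μ,σ) then ln T ~ Normal(μ,σ), so the p-quantile of ln T is μ + z_p·σ.
ln(117) = 4.762 and ln(288) = 5.663; z_{0.11} = -1.227, z_{0.89} = 1.227.
σ = (5.663 − 4.762)/(1.227 − (-1.227)) = 0.367.
μ = 4.762 − (-1.227)·0.367 = 5.213.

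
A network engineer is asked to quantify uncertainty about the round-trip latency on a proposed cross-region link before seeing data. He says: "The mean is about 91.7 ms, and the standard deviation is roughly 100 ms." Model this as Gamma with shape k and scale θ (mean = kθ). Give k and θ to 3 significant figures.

For Gamma(k, scale θ): mean = kθ, variance = kθ², so CV = 1/√k.
CV = SD/mean = 100/91.7 = 1.091, hence k = 1/CV² = 0.841.
Then θ = mean/k = 91.7/0.841 = 109.

k ≈ 0.841, θ ≈ 109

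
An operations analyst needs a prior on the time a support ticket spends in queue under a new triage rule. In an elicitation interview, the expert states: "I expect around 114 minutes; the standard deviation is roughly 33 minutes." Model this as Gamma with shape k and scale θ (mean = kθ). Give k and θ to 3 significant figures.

For Gamma(k, scale θ): mean = kθ, variance = kθ², so CV = 1/√k.
CV = SD/mean = 33/114 = 0.2895, hence k = 1/CV² = 11.9.
Then θ = mean/k = 114/11.9 = 9.55.

k ≈ 11.9, θ ≈ 9.55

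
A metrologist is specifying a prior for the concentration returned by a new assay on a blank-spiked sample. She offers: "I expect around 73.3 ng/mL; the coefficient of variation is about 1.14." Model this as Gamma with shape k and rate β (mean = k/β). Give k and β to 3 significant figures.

k ≈ 0.769, β ≈ 0.0105

For Gamma(k, rate β): mean = k/β, variance = k/β², so CV = 1/√k.
CV = 1.14, hence k = 1/CV² = 0.769.
Then β = k/mean = 0.769/73.3 = 0.0105.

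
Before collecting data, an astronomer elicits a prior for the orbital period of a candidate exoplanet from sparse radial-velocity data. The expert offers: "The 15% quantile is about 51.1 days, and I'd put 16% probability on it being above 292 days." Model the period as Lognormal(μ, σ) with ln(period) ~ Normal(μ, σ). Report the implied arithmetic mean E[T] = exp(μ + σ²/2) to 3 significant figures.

If T ~ Lognormal(μ,σ) then ln T ~ Normal(μ,σ), so the p-quantile of ln T is μ + z_p·σ.
ln(51.1) = 3.934 and ln(292) = 5.677; z_{0.15} = -1.036, z_{0.84} = 0.9945.
σ = (5.677 − 3.934)/(0.9945 − (-1.036)) = 0.858.
μ = 3.934 − (-1.036)·0.858 = 4.823.
E[T] = exp(μ + σ²/2) = exp(4.823 + 0.3683) = 180 days.

E[T] ≈ 180 days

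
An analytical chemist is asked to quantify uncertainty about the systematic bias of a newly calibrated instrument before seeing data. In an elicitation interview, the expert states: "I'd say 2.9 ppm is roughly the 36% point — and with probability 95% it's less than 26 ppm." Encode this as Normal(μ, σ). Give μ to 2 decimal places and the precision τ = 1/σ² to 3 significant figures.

The p-quantile of Normal(μ,σ) is μ + z_p·σ, with z_{0.36} = -0.3585 and z_{0.95} = 1.645.
Eliminate σ: μ = (z₂·x₁ − z₁·x₂)/(z₂ − z₁) = (1.645·2.9 − (-0.3585)·26)/2.003 = 7.03.
Then σ = (x₂ − x₁)/(z₂ − z₁) = (26 − 2.9)/2.003 = 11.53.
Precision τ = 1/σ² = 1/11.53² = 0.00752.

μ = 7.03, τ = 0.00752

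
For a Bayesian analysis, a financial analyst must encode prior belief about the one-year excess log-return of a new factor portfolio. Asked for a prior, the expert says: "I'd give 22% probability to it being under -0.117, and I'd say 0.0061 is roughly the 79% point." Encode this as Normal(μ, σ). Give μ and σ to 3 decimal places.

For Normal(μ,σ), the p-quantile is μ + z_p·σ. Here z_{0.22} = -0.7722, z_{0.79} = 0.8064.
So -0.117 = μ − 0.7722σ and 0.0061 = μ + 0.8064σ.
Subtracting: σ = (0.0061 − -0.117)/(0.8064 − (-0.7722)) = 0.078.
Then μ = -0.117 − (-0.7722)·0.078 = -0.057.

μ = -0.057, σ = 0.078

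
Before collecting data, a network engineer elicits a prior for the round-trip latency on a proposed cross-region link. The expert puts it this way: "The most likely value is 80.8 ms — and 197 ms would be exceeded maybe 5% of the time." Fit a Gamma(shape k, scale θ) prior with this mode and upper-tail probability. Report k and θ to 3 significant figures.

k ≈ 4.43, θ ≈ 23.6

Gamma(k,θ) with k>1 has mode (k−1)θ, so θ = 80.8/(k−1).
Need P(X < 197) = 0.95 with θ tied to k this way. Start at k = 2, θ = 80.8: P(X<197) ≈ 0.700.
Too low — raise k to concentrate. Iterating converges to k ≈ 4.43.
Then θ = 80.8/(4.43−1) ≈ 23.6.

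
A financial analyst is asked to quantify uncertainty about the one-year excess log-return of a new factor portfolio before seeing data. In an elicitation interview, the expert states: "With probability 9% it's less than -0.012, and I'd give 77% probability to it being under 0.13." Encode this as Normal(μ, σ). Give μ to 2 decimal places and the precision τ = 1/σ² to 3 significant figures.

The p-quantile of Normal(μ,σ) is μ + z_p·σ, with z_{0.09} = -1.341 and z_{0.77} = 0.7388.
Eliminate σ: μ = (z₂·x₁ − z₁·x₂)/(z₂ − z₁) = (0.7388·-0.012 − (-1.341)·0.13)/2.08 = 0.08.
Then σ = (x₂ − x₁)/(z₂ − z₁) = (0.13 − -0.012)/2.08 = 0.07.
Precision τ = 1/σ² = 1/0.06828² = 214.

μ = 0.08, τ = 214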